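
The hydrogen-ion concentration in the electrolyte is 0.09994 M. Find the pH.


pH = −log10[H+]
pH = −log10(0.09994) = 1.0

1.0


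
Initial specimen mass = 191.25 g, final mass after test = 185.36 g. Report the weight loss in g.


Weight loss = initial − final
WL = 191.25 − 185.36 = 5.89 g

5.89 g


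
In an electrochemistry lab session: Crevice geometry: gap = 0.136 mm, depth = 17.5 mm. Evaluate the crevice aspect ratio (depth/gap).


Aspect ratio = depth / gap
Ratio = 17.5 / 0.136 = 128.7

128.7


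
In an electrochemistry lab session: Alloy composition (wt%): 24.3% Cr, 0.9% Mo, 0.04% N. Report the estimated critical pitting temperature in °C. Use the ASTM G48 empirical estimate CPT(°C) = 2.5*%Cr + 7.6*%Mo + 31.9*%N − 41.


Apply the ASTM G48 empirical CPT estimate: CPT(°C) = 2.5*%Cr + 7.6*%Mo + 31.9*%N − 41
2.5*24.3 = 60.75; 7.6*0.9 = 6.84; 31.9*0.04 = 1.276
CPT = 60.75 + 6.84 + 1.276 − 41 = 27.866 °C
Rounded to 0.1 °C: CPT ≈ 27.9 °C

27.9 °C


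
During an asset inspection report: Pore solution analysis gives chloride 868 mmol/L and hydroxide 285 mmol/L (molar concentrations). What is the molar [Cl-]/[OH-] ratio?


Threshold parameter = [Cl-] / [OH-] (molar basis; both in mmol/L, so units cancel)
Ratio = 868 / 285 = 3.05

3.05


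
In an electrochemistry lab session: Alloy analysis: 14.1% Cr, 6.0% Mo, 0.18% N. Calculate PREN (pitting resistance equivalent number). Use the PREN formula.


Apply the PREN formula: PREN = Cr + 3.3*Mo + 16*N
PREN = 14.1 + 3.3*6.0 + 16*0.18
PREN = 14.1 + 19.8 + 2.88 = 36.78

36.78


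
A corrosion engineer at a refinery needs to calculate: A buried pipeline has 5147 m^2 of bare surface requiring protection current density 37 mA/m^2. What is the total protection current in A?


I = area * current density, then convert mA → A (÷1000)
I = 5147 * 37 / 1000 = 190.44 A

190.44 A


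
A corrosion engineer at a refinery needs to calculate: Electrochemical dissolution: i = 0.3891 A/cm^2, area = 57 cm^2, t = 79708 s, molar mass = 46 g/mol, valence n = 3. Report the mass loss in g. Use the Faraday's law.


Apply Faraday's law: m = i*A*t*M / (n*F)
Total charge passed Q = i*A*t = 0.3891*57*79708 = 1767819.8196 C
m = Q*M/(n*F) = 1767819.8196*46/(3*96485) = 280.941 g

280.941 g


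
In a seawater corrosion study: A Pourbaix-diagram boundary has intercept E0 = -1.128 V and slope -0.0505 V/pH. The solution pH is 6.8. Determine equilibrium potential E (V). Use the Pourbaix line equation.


Apply the Pourbaix line equation: E = E0 + slope*pH
E = -1.128 + (-0.0505)*6.8 = -1.128 + (-0.3434) = -1.4714 V
Rounded to 3 decimal places: E = -1.471 V

-1.471 V


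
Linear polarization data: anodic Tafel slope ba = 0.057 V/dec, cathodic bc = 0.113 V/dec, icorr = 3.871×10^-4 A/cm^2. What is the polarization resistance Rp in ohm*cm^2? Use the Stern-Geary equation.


Apply the Stern-Geary equation: Rp = ba*bc / (2.303*icorr*(ba+bc))
ba*bc = 0.057*0.113 = 0.006441
ba+bc = 0.17; 2.303*icorr*(ba+bc) = 2.303*3.871×10^-4*0.17 = 1.5155352×10^-4
Rp = 0.006441 / 1.5155352×10^-4 = 42.5 ohm*cm^2

42.5 ohm*cm^2


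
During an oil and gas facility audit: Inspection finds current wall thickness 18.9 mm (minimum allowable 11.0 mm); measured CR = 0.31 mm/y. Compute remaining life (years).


Apply the remaining-life relation: RL = (t_current − t_min) / CR
RL = (18.9 − 11.0) / 0.31 = 7.9 / 0.31 = 25.5 years

25.5 years


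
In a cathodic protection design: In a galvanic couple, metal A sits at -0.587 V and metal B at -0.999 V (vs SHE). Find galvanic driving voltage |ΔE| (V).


Driving voltage is the absolute potential difference.
|ΔE| = |-0.587 − (-0.999)| = 0.412 V

0.412 V


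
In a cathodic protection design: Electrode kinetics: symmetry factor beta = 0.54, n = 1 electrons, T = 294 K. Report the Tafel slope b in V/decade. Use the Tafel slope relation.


Apply the Tafel slope relation: b = 2.303*R*T/(beta*n*F)
Numerator: 2.303 * 8.314 * 294 = 5629.26
Denominator: 0.54 * 1 * 96485 = 52101.9
b = 5629.26 / 52101.9 = 0.108 V/decade

0.108 V/decade


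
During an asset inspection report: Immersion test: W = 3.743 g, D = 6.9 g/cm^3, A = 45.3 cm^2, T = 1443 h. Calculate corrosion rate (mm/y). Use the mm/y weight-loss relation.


Apply the mm/y weight-loss relation: CR = 87600 * W / (D * A * T)
Numerator: 87600 * 3.743 = 327886.8
Denominator: 6.9 * 45.3 * 1443 = 451038.51
CR = 327886.8 / 451038.51 = 0.72696 mm/y

0.72696 mm/y


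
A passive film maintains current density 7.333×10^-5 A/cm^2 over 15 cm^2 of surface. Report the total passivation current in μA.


I = i_pass * A, then convert A → μA (×10^6)
I = 7.333×10^-5 * 15 * 10^6 = 1099.95 μA

1099.95 μA


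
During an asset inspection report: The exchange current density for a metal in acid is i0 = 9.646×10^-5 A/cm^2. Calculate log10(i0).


i0 = 9.646×10^-5 A/cm^2
log10(i0) = -4.016

-4.016


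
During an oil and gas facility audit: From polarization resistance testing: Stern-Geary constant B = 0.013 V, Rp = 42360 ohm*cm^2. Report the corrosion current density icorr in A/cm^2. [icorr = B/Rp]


Apply the Stern-Geary relation: icorr = B / Rp
icorr = 0.013 / 42360 = 3.069×10^-7 A/cm^2

3.069×10^-7 A/cm^2


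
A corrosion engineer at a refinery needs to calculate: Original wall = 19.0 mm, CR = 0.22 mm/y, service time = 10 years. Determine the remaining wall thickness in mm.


Remaining wall = original − CR × time
t = 19.0 − 0.22*10 = 19.0 − 2.2 = 16.8 mm

16.8 mm


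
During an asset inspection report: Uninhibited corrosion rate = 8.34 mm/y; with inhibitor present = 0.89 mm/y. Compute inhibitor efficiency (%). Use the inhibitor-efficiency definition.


Apply the inhibitor-efficiency definition: IE = (CR_blank − CR_inh)/CR_blank × 100
IE = (8.34 − 0.89) / 8.34 × 100
IE = 7.45 / 8.34 × 100 = 89.3 %

89.3 %


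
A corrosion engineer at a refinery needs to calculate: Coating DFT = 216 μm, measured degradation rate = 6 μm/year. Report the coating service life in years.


Service life = thickness / degradation rate
Life = 216 / 6 = 36.0 years

36.0 years


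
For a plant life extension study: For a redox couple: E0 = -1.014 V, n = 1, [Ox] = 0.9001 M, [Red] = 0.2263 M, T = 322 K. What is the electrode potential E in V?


Apply the Nernst equation: E = E0 + (RT/nF)*ln([Ox]/[Red])
Step 1: RT/nF = 8.314*322/(1*96485) = 0.02774636 V
Step 2: [Ox]/[Red] = 0.9001/0.2263 = 3.977464
Step 3: ln(3.977464) = 1.380644
Step 4: correction = 0.02774636 * 1.380644 = 0.038 V
E = -1.014 + 0.038 = -0.976 V

-0.976 V


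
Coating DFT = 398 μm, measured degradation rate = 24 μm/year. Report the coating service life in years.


Service life = thickness / degradation rate
Life = 398 / 24 = 16.6 years

16.6 years


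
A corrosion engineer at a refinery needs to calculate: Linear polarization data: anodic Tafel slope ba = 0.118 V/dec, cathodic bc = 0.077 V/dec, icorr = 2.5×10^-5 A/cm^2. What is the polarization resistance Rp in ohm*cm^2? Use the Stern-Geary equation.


Apply the Stern-Geary equation: Rp = ba*bc / (2.303*icorr*(ba+bc))
ba*bc = 0.118*0.077 = 0.009086
ba+bc = 0.195; 2.303*icorr*(ba+bc) = 2.303*2.5×10^-5*0.195 = 1.1227125×10^-5
Rp = 0.009086 / 1.1227125×10^-5 = 809.3 ohm*cm^2

809.3 ohm*cm^2


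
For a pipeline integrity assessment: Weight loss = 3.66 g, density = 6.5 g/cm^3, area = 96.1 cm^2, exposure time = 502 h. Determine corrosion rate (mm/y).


Apply the mm/y weight-loss relation: CR = 87600 * W / (D * A * T)
Numerator: 87600 * 3.66 = 320616.0
Denominator: 6.5 * 96.1 * 502 = 313574.3
CR = 320616.0 / 313574.3 = 1.022456 mm/y

1.022456 mm/y


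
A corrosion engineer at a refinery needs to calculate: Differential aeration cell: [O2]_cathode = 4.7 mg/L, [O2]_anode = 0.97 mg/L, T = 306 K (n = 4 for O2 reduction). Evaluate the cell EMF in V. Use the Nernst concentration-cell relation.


Apply the Nernst concentration-cell relation: E = (RT/nF)*ln(C_cathode/C_anode)
RT/nF = 8.314*306/(4*96485) = 0.00659192 V
ln(4.7/0.97) = 1.57802
E = 0.00659192 * 1.57802 = 0.0104 V

0.0104 V


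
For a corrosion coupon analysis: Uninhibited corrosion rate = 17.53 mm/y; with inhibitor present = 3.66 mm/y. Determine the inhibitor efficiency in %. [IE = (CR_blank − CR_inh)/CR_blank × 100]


Apply the inhibitor-efficiency definition: IE = (CR_blank − CR_inh)/CR_blank × 100
IE = (17.53 − 3.66) / 17.53 × 100
IE = 13.87 / 17.53 × 100 = 79.1 %

79.1 %


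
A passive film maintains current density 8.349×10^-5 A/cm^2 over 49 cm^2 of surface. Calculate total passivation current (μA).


I = i_pass * A, then convert A → μA (×10^6)
I = 8.349×10^-5 * 49 * 10^6 = 4091.01 μA

4091.01 μA


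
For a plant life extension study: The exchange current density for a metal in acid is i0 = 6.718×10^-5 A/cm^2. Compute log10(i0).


i0 = 6.718×10^-5 A/cm^2
log10(i0) = -4.173

-4.173


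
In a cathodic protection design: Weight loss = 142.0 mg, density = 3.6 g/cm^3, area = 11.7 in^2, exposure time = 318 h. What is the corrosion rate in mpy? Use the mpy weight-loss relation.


Apply the mpy weight-loss relation: CR = 534 * W / (D * A * T)
Numerator: 534 * 142.0 = 75828.0
Denominator: 3.6 * 11.7 * 318 = 13394.16
CR = 75828.0 / 13394.16 = 5.6613 mpy

5.6613 mpy


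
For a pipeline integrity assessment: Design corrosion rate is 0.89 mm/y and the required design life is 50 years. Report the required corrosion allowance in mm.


Corrosion allowance = CR × design life
CA = 0.89 * 50 = 44.5 mm

44.5 mm


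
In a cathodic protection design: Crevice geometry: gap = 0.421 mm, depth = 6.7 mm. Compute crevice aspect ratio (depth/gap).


Aspect ratio = depth / gap
Ratio = 6.7 / 0.421 = 15.9

15.9


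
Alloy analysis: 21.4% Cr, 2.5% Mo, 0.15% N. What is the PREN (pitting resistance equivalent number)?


Apply the PREN formula: PREN = Cr + 3.3*Mo + 16*N
PREN = 21.4 + 3.3*2.5 + 16*0.15
PREN = 21.4 + 8.25 + 2.4 = 32.05

32.05


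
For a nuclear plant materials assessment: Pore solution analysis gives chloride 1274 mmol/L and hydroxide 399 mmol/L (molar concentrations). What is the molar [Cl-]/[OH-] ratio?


Threshold parameter = [Cl-] / [OH-] (molar basis; both in mmol/L, so units cancel)
Ratio = 1274 / 399 = 3.19

3.19


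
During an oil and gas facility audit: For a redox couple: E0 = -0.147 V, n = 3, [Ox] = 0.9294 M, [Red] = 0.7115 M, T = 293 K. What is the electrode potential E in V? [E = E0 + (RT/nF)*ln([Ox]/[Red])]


Apply the Nernst equation: E = E0 + (RT/nF)*ln([Ox]/[Red])
Step 1: RT/nF = 8.314*293/(3*96485) = 0.00841582 V
Step 2: [Ox]/[Red] = 0.9294/0.7115 = 1.306254
Step 3: ln(1.306254) = 0.267163
Step 4: correction = 0.00841582 * 0.267163 = 0.002 V
E = -0.147 + 0.002 = -0.145 V

-0.145 V


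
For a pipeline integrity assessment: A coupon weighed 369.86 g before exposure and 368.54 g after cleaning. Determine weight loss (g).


Weight loss = initial − final
WL = 369.86 − 368.54 = 1.32 g

1.32 g


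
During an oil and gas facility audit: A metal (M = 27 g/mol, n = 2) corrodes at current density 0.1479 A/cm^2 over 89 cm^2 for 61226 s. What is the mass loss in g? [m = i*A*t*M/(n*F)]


Apply Faraday's law: m = i*A*t*M / (n*F)
Total charge passed Q = i*A*t = 0.1479*89*61226 = 805923.9606 C
m = Q*M/(n*F) = 805923.9606*27/(2*96485) = 112.763 g

112.763 g


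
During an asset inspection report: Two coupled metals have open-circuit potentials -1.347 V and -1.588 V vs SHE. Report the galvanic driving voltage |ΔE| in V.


Driving voltage is the absolute potential difference.
|ΔE| = |-1.347 − (-1.588)| = 0.241 V

0.241 V


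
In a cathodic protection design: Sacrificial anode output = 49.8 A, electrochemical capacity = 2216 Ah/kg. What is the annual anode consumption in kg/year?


Annual consumption = current * hours per year / capacity
Rate = 49.8 * 8760 / 2216 = 196.9 kg/year

196.9 kg/year


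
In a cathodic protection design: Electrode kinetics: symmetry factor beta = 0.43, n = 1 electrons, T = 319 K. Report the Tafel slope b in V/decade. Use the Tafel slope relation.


Apply the Tafel slope relation: b = 2.303*R*T/(beta*n*F)
Numerator: 2.303 * 8.314 * 319 = 6107.94
Denominator: 0.43 * 1 * 96485 = 41488.55
b = 6107.94 / 41488.55 = 0.147 V/decade

0.147 V/decade


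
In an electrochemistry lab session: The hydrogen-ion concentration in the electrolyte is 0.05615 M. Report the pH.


pH = −log10[H+]
pH = −log10(0.05615) = 1.25

1.25


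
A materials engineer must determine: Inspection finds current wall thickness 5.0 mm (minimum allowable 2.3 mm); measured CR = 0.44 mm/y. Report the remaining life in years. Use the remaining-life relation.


Apply the remaining-life relation: RL = (t_current − t_min) / CR
RL = (5.0 − 2.3) / 0.44 = 2.7 / 0.44 = 6.1 years

6.1 years


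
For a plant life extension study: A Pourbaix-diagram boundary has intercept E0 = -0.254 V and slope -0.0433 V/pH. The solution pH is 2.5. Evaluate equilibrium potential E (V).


Apply the Pourbaix line equation: E = E0 + slope*pH
E = -0.254 + (-0.0433)*2.5 = -0.254 + (-0.10825) = -0.36225 V
Rounded to 3 decimal places: E = -0.362 V

-0.362 V


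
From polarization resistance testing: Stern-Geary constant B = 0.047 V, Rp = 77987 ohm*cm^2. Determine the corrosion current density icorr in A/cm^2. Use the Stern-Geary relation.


Apply the Stern-Geary relation: icorr = B / Rp
icorr = 0.047 / 77987 = 6.027×10^-7 A/cm^2

6.027×10^-7 A/cm^2


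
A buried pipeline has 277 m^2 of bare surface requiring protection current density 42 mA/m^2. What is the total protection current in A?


I = area * current density, then convert mA → A (÷1000)
I = 277 * 42 / 1000 = 11.63 A

11.63 A


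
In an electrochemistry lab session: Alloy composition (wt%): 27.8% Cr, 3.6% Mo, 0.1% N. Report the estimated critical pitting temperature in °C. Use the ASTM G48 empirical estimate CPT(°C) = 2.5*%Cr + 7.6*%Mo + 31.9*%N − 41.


Apply the ASTM G48 empirical CPT estimate: CPT(°C) = 2.5*%Cr + 7.6*%Mo + 31.9*%N − 41
2.5*27.8 = 69.5; 7.6*3.6 = 27.36; 31.9*0.1 = 3.19
CPT = 69.5 + 27.36 + 3.19 − 41 = 59.05 °C
Rounded to 0.1 °C: CPT ≈ 59.1 °C

59.1 °C


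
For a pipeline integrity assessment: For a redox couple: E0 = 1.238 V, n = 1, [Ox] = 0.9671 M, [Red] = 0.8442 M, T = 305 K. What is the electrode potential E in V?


Apply the Nernst equation: E = E0 + (RT/nF)*ln([Ox]/[Red])
Step 1: RT/nF = 8.314*305/(1*96485) = 0.02628149 V
Step 2: [Ox]/[Red] = 0.9671/0.8442 = 1.145582
Step 3: ln(1.145582) = 0.135913
Step 4: correction = 0.02628149 * 0.135913 = 0.0036 V
E = 1.238 + 0.0036 = 1.2416 V

1.2416 V


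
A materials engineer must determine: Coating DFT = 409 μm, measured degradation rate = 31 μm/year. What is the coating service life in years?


Service life = thickness / degradation rate
Life = 409 / 31 = 13.2 years

13.2 years


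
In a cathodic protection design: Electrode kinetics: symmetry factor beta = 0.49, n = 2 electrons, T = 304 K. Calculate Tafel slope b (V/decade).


Apply the Tafel slope relation: b = 2.303*R*T/(beta*n*F)
Numerator: 2.303 * 8.314 * 304 = 5820.73
Denominator: 0.49 * 2 * 96485 = 94555.3
b = 5820.73 / 94555.3 = 0.0616 V/decade

0.0616 V/decade


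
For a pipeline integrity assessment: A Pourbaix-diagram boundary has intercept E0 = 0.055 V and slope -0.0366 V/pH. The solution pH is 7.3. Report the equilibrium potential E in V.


Apply the Pourbaix line equation: E = E0 + slope*pH
E = 0.055 + (-0.0366)*7.3 = 0.055 + (-0.26718) = -0.21218 V
Rounded to 3 decimal places: E = -0.212 V

-0.212 V


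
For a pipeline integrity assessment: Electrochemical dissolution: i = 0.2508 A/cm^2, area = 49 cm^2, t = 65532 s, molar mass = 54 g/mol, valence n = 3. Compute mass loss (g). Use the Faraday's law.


Apply Faraday's law: m = i*A*t*M / (n*F)
Total charge passed Q = i*A*t = 0.2508*49*65532 = 805335.8544 C
m = Q*M/(n*F) = 805335.8544*54/(3*96485) = 150.241 g

150.241 g


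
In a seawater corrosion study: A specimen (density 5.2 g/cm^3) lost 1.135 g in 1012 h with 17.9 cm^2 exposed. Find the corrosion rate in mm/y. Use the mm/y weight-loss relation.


Apply the mm/y weight-loss relation: CR = 87600 * W / (D * A * T)
Numerator: 87600 * 1.135 = 99426.0
Denominator: 5.2 * 17.9 * 1012 = 94196.96
CR = 99426.0 / 94196.96 = 1.05551 mm/y

1.05551 mm/y


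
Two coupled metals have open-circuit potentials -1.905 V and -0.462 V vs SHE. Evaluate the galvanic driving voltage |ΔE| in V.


Driving voltage is the absolute potential difference.
|ΔE| = |-1.905 − (-0.462)| = 1.443 V

1.443 V


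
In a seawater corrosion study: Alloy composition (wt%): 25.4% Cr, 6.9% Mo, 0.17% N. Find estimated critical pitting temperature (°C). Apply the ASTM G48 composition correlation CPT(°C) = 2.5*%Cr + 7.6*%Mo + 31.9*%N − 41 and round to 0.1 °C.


Apply the ASTM G48 empirical CPT estimate: CPT(°C) = 2.5*%Cr + 7.6*%Mo + 31.9*%N − 41
2.5*25.4 = 63.5; 7.6*6.9 = 52.44; 31.9*0.17 = 5.423
CPT = 63.5 + 52.44 + 5.423 − 41 = 80.363 °C
Rounded to 0.1 °C: CPT ≈ 80.4 °C

80.4 °C


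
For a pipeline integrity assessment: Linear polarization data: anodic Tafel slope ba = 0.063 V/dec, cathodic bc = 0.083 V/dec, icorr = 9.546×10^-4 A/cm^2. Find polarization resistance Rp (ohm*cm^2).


Apply the Stern-Geary equation: Rp = ba*bc / (2.303*icorr*(ba+bc))
ba*bc = 0.063*0.083 = 0.005229
ba+bc = 0.146; 2.303*icorr*(ba+bc) = 2.303*9.546×10^-4*0.146 = 3.2097279×10^-4
Rp = 0.005229 / 3.2097279×10^-4 = 16.3 ohm*cm^2

16.3 ohm*cm^2


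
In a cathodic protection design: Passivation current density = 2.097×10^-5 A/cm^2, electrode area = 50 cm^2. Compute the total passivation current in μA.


I = i_pass * A, then convert A → μA (×10^6)
I = 2.097×10^-5 * 50 * 10^6 = 1048.5 μA

1048.5 μA


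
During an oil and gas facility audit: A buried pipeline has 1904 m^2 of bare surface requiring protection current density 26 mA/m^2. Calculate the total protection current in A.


I = area * current density, then convert mA → A (÷1000)
I = 1904 * 26 / 1000 = 49.5 A

49.5 A


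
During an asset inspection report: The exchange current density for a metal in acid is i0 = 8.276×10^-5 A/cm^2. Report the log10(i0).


i0 = 8.276×10^-5 A/cm^2
log10(i0) = -4.082

-4.082


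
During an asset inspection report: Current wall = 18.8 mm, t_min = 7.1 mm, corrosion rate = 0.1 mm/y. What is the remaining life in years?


Apply the remaining-life relation: RL = (t_current − t_min) / CR
RL = (18.8 − 7.1) / 0.1 = 11.7 / 0.1 = 117.0 years

117.0 years


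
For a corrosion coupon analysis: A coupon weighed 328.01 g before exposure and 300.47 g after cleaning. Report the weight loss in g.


Weight loss = initial − final
WL = 328.01 − 300.47 = 27.54 g

27.54 g


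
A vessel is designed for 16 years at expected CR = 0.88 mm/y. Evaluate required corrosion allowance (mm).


Corrosion allowance = CR × design life
CA = 0.88 * 16 = 14.08 mm

14.08 mm


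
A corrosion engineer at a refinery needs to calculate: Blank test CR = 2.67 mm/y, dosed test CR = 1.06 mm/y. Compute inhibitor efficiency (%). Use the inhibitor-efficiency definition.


Apply the inhibitor-efficiency definition: IE = (CR_blank − CR_inh)/CR_blank × 100
IE = (2.67 − 1.06) / 2.67 × 100
IE = 1.61 / 2.67 × 100 = 60.3 %

60.3 %


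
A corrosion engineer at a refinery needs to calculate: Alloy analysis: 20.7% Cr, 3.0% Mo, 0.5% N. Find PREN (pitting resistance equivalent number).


Apply the PREN formula: PREN = Cr + 3.3*Mo + 16*N
PREN = 20.7 + 3.3*3.0 + 16*0.5
PREN = 20.7 + 9.9 + 8.0 = 38.6

38.6


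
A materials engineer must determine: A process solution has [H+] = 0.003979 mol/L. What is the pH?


pH = −log10[H+]
pH = −log10(0.003979) = 2.4

2.4


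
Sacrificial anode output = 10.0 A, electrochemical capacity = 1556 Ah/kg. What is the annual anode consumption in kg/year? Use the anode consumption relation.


Annual consumption = current * hours per year / capacity
Rate = 10.0 * 8760 / 1556 = 56.3 kg/year

56.3 kg/year


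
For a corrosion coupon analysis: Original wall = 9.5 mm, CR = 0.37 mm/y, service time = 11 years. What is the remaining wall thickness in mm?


Remaining wall = original − CR × time
t = 9.5 − 0.37*11 = 9.5 − 4.07 = 5.43 mm

5.43 mm


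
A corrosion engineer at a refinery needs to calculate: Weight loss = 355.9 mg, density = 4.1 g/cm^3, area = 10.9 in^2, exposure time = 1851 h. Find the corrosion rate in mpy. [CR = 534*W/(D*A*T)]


Apply the mpy weight-loss relation: CR = 534 * W / (D * A * T)
Numerator: 534 * 355.9 = 190050.6
Denominator: 4.1 * 10.9 * 1851 = 82721.19
CR = 190050.6 / 82721.19 = 2.2975 mpy

2.2975 mpy


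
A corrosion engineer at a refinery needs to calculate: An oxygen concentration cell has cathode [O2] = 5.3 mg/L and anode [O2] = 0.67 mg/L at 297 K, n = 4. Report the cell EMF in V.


Apply the Nernst concentration-cell relation: E = (RT/nF)*ln(C_cathode/C_anode)
RT/nF = 8.314*297/(4*96485) = 0.00639804 V
ln(5.3/0.67) = 2.06818
E = 0.00639804 * 2.06818 = 0.01323 V

0.01323 V


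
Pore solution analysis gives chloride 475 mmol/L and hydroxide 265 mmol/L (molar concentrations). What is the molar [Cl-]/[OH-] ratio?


Threshold parameter = [Cl-] / [OH-] (molar basis; both in mmol/L, so units cancel)
Ratio = 475 / 265 = 1.79

1.79


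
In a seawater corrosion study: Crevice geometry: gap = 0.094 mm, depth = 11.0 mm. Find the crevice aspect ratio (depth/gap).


Aspect ratio = depth / gap
Ratio = 11.0 / 0.094 = 117.0

117.0


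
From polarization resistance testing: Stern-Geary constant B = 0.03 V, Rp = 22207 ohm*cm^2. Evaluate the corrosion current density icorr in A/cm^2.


Apply the Stern-Geary relation: icorr = B / Rp
icorr = 0.03 / 22207 = 1.351×10^-6 A/cm^2

1.351×10^-6 A/cm^2


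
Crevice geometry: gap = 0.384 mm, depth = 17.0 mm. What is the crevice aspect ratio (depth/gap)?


Aspect ratio = depth / gap
Ratio = 17.0 / 0.384 = 44.3

44.3


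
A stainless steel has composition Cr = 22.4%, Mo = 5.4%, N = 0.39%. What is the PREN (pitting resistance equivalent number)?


Apply the PREN formula: PREN = Cr + 3.3*Mo + 16*N
PREN = 22.4 + 3.3*5.4 + 16*0.39
PREN = 22.4 + 17.82 + 6.24 = 46.46

46.46


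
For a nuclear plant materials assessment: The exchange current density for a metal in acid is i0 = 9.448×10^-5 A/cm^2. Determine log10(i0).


i0 = 9.448×10^-5 A/cm^2
log10(i0) = -4.025

-4.025


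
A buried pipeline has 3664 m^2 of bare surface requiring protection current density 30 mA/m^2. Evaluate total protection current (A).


I = area * current density, then convert mA → A (÷1000)
I = 3664 * 30 / 1000 = 109.92 A

109.92 A


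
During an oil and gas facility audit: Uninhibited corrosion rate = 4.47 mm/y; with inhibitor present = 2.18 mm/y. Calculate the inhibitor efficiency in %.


Apply the inhibitor-efficiency definition: IE = (CR_blank − CR_inh)/CR_blank × 100
IE = (4.47 − 2.18) / 4.47 × 100
IE = 2.29 / 4.47 × 100 = 51.2 %

51.2 %


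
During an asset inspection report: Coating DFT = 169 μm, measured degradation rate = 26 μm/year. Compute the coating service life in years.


Service life = thickness / degradation rate
Life = 169 / 26 = 6.5 years

6.5 years


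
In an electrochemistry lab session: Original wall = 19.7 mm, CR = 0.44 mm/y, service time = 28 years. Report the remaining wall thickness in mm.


Remaining wall = original − CR × time
t = 19.7 − 0.44*28 = 19.7 − 12.32 = 7.38 mm

7.38 mm


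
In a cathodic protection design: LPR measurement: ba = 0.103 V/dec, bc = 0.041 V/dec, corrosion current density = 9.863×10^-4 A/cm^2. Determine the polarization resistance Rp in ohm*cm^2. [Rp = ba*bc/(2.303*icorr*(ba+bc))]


Apply the Stern-Geary equation: Rp = ba*bc / (2.303*icorr*(ba+bc))
ba*bc = 0.103*0.041 = 0.004223
ba+bc = 0.144; 2.303*icorr*(ba+bc) = 2.303*9.863×10^-4*0.144 = 3.2708864×10^-4
Rp = 0.004223 / 3.2708864×10^-4 = 12.9 ohm*cm^2

12.9 ohm*cm^2


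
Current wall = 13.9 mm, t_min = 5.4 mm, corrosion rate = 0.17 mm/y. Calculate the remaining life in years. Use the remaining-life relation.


Apply the remaining-life relation: RL = (t_current − t_min) / CR
RL = (13.9 − 5.4) / 0.17 = 8.5 / 0.17 = 50.0 years

50.0 years


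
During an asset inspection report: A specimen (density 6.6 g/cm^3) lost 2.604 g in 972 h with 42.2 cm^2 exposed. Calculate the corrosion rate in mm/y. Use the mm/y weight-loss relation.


Apply the mm/y weight-loss relation: CR = 87600 * W / (D * A * T)
Numerator: 87600 * 2.604 = 228110.4
Denominator: 6.6 * 42.2 * 972 = 270721.44
CR = 228110.4 / 270721.44 = 0.842602 mm/y

0.842602 mm/y


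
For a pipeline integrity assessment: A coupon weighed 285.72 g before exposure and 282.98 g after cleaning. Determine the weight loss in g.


Weight loss = initial − final
WL = 285.72 − 282.98 = 2.74 g

2.74 g


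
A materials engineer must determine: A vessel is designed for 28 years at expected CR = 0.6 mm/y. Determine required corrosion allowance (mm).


Corrosion allowance = CR × design life
CA = 0.6 * 28 = 16.8 mm

16.8 mm


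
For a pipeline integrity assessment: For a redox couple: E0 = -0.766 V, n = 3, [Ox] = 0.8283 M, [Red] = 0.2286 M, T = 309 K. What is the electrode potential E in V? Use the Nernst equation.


Apply the Nernst equation: E = E0 + (RT/nF)*ln([Ox]/[Red])
Step 1: RT/nF = 8.314*309/(3*96485) = 0.00887539 V
Step 2: [Ox]/[Red] = 0.8283/0.2286 = 3.62336
Step 3: ln(3.62336) = 1.287402
Step 4: correction = 0.00887539 * 1.287402 = 0.0114 V
E = -0.766 + 0.0114 = -0.7546 V

-0.7546 V


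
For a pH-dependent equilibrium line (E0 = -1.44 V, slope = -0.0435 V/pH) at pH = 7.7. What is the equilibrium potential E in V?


Apply the Pourbaix line equation: E = E0 + slope*pH
E = -1.44 + (-0.0435)*7.7 = -1.44 + (-0.33495) = -1.77495 V
Rounded to 3 decimal places: E = -1.775 V

-1.775 V


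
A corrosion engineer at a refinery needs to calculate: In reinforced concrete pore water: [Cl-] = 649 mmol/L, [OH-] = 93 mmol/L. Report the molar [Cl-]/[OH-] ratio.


Threshold parameter = [Cl-] / [OH-] (molar basis; both in mmol/L, so units cancel)
Ratio = 649 / 93 = 6.98

6.98


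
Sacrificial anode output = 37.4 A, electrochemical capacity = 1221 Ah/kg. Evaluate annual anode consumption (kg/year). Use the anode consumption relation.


Annual consumption = current * hours per year / capacity
Rate = 37.4 * 8760 / 1221 = 268.3 kg/year

268.3 kg/year


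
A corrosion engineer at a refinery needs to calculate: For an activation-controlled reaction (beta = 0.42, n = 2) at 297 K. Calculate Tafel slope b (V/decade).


Apply the Tafel slope relation: b = 2.303*R*T/(beta*n*F)
Numerator: 2.303 * 8.314 * 297 = 5686.7
Denominator: 0.42 * 2 * 96485 = 81047.4
b = 5686.7 / 81047.4 = 0.07 V/decade

0.07 V/decade


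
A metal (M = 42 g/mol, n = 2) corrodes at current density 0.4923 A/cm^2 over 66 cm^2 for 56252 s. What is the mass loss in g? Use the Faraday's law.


Apply Faraday's law: m = i*A*t*M / (n*F)
Total charge passed Q = i*A*t = 0.4923*66*56252 = 1827728.7336 C
m = Q*M/(n*F) = 1827728.7336*42/(2*96485) = 397.8059 g

397.8059 g


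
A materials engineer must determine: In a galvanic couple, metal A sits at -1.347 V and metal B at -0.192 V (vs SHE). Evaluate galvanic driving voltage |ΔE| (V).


Driving voltage is the absolute potential difference.
|ΔE| = |-1.347 − (-0.192)| = 1.155 V

1.155 V


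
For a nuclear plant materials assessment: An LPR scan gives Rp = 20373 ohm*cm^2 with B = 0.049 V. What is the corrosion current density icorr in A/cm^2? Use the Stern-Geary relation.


Apply the Stern-Geary relation: icorr = B / Rp
icorr = 0.049 / 20373 = 2.405×10^-6 A/cm^2

2.405×10^-6 A/cm^2


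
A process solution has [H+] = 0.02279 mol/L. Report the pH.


pH = −log10[H+]
pH = −log10(0.02279) = 1.64

1.64


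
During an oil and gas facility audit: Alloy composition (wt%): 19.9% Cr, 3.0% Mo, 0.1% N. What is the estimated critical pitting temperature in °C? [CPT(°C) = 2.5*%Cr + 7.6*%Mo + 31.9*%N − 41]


Apply the ASTM G48 empirical CPT estimate: CPT(°C) = 2.5*%Cr + 7.6*%Mo + 31.9*%N − 41
2.5*19.9 = 49.75; 7.6*3.0 = 22.8; 31.9*0.1 = 3.19
CPT = 49.75 + 22.8 + 3.19 − 41 = 34.74 °C
Rounded to 0.1 °C: CPT ≈ 34.7 °C

34.7 °C


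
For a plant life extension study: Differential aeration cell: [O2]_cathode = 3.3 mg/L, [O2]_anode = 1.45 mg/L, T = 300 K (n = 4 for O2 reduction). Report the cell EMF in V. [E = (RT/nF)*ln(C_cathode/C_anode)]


Apply the Nernst concentration-cell relation: E = (RT/nF)*ln(C_cathode/C_anode)
RT/nF = 8.314*300/(4*96485) = 0.00646266 V
ln(3.3/1.45) = 0.82236
E = 0.00646266 * 0.82236 = 0.00531 V

0.00531 V


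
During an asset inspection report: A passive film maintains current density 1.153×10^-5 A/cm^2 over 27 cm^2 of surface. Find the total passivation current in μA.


I = i_pass * A, then convert A → μA (×10^6)
I = 1.153×10^-5 * 27 * 10^6 = 311.31 μA

311.31 μA


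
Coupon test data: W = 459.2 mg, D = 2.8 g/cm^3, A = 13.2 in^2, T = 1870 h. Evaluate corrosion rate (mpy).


Apply the mpy weight-loss relation: CR = 534 * W / (D * A * T)
Numerator: 534 * 459.2 = 245212.8
Denominator: 2.8 * 13.2 * 1870 = 69115.2
CR = 245212.8 / 69115.2 = 3.548 mpy

3.548 mpy


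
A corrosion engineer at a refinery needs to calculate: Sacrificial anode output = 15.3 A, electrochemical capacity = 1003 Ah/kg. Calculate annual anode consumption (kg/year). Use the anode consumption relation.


Annual consumption = current * hours per year / capacity
Rate = 15.3 * 8760 / 1003 = 133.6 kg/year

133.6 kg/year


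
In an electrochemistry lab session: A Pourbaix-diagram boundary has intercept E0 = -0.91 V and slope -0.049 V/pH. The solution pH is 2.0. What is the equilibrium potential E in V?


Apply the Pourbaix line equation: E = E0 + slope*pH
E = -0.91 + (-0.049)*2.0 = -0.91 + (-0.098) = -1.008 V
Rounded to 4 decimal places: E = -1.0080 V

-1.0080 V


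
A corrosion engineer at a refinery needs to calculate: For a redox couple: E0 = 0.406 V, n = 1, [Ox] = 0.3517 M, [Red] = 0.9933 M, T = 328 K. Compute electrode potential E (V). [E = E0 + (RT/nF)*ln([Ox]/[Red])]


Apply the Nernst equation: E = E0 + (RT/nF)*ln([Ox]/[Red])
Step 1: RT/nF = 8.314*328/(1*96485) = 0.02826338 V
Step 2: [Ox]/[Red] = 0.3517/0.9933 = 0.354072
Step 3: ln(0.354072) = -1.038255
Step 4: correction = 0.02826338 * -1.038255 = -0.0293 V
E = 0.406 + -0.0293 = 0.3767 V

0.3767 V


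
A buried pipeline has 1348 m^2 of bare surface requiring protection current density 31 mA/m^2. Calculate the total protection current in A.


I = area * current density, then convert mA → A (÷1000)
I = 1348 * 31 / 1000 = 41.79 A

41.79 A


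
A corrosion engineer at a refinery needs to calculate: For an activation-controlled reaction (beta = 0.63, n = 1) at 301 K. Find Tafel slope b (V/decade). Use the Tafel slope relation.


Apply the Tafel slope relation: b = 2.303*R*T/(beta*n*F)
Numerator: 2.303 * 8.314 * 301 = 5763.29
Denominator: 0.63 * 1 * 96485 = 60785.55
b = 5763.29 / 60785.55 = 0.095 V/decade

0.095 V/decade


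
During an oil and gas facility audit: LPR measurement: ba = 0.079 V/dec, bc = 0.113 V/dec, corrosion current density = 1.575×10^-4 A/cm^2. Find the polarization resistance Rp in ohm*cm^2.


Apply the Stern-Geary equation: Rp = ba*bc / (2.303*icorr*(ba+bc))
ba*bc = 0.079*0.113 = 0.008927
ba+bc = 0.192; 2.303*icorr*(ba+bc) = 2.303*1.575×10^-4*0.192 = 6.964272×10^-5
Rp = 0.008927 / 6.964272×10^-5 = 128.2 ohm*cm^2

128.2 ohm*cm^2


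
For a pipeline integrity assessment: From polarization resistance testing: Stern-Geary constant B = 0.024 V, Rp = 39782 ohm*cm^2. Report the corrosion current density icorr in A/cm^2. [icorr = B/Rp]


Apply the Stern-Geary relation: icorr = B / Rp
icorr = 0.024 / 39782 = 6.033×10^-7 A/cm^2

6.033×10^-7 A/cm^2


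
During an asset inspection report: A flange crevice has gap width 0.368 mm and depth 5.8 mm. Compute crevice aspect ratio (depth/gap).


Aspect ratio = depth / gap
Ratio = 5.8 / 0.368 = 15.8

15.8


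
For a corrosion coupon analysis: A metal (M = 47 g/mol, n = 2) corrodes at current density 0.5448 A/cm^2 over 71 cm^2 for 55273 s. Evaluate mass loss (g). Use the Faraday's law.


Apply Faraday's law: m = i*A*t*M / (n*F)
Total charge passed Q = i*A*t = 0.5448*71*55273 = 2138003.8584 C
m = Q*M/(n*F) = 2138003.8584*47/(2*96485) = 520.7347 g

520.7347 g


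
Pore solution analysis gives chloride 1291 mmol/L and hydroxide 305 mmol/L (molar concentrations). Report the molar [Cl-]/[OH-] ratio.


Threshold parameter = [Cl-] / [OH-] (molar basis; both in mmol/L, so units cancel)
Ratio = 1291 / 305 = 4.23

4.23


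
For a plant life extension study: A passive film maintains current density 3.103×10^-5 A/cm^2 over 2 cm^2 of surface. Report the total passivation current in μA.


I = i_pass * A, then convert A → μA (×10^6)
I = 3.103×10^-5 * 2 * 10^6 = 62.06 μA

62.06 μA


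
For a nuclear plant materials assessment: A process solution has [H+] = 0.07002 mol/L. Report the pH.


pH = −log10[H+]
pH = −log10(0.07002) = 1.15

1.15


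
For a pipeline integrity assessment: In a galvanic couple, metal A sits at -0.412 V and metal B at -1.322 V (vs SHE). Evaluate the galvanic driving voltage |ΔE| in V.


Driving voltage is the absolute potential difference.
|ΔE| = |-0.412 − (-1.322)| = 0.91 V

0.91 V


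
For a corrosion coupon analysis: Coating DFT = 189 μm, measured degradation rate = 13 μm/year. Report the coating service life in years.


Service life = thickness / degradation rate
Life = 189 / 13 = 14.5 years

14.5 years


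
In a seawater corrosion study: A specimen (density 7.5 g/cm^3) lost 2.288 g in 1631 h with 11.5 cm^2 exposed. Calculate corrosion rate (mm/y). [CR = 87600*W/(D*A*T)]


Apply the mm/y weight-loss relation: CR = 87600 * W / (D * A * T)
Numerator: 87600 * 2.288 = 200428.8
Denominator: 7.5 * 11.5 * 1631 = 140673.75
CR = 200428.8 / 140673.75 = 1.4248 mm/y

1.4248 mm/y


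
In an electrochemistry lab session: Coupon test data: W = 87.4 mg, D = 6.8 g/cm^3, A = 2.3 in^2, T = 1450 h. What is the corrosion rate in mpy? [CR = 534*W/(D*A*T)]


Apply the mpy weight-loss relation: CR = 534 * W / (D * A * T)
Numerator: 534 * 87.4 = 46671.6
Denominator: 6.8 * 2.3 * 1450 = 22678.0
CR = 46671.6 / 22678.0 = 2.058 mpy

2.058 mpy


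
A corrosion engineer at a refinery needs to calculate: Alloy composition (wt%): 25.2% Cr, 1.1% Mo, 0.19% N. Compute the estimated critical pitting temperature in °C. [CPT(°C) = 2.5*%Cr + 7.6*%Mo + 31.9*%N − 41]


Apply the ASTM G48 empirical CPT estimate: CPT(°C) = 2.5*%Cr + 7.6*%Mo + 31.9*%N − 41
2.5*25.2 = 63; 7.6*1.1 = 8.36; 31.9*0.19 = 6.061
CPT = 63 + 8.36 + 6.061 − 41 = 36.421 °C
Rounded to 0.1 °C: CPT ≈ 36.4 °C

36.4 °C


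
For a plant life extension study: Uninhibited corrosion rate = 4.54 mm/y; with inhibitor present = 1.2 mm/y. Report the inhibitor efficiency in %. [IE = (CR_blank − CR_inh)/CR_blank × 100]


Apply the inhibitor-efficiency definition: IE = (CR_blank − CR_inh)/CR_blank × 100
IE = (4.54 − 1.2) / 4.54 × 100
IE = 3.34 / 4.54 × 100 = 73.6 %

73.6 %


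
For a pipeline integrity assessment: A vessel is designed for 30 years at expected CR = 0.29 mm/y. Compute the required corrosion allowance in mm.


Corrosion allowance = CR × design life
CA = 0.29 * 30 = 8.7 mm

8.7 mm


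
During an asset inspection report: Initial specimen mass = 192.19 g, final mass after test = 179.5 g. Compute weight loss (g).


Weight loss = initial − final
WL = 192.19 − 179.5 = 12.69 g

12.69 g


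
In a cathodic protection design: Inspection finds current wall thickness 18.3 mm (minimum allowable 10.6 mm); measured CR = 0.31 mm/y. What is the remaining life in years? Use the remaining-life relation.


Apply the remaining-life relation: RL = (t_current − t_min) / CR
RL = (18.3 − 10.6) / 0.31 = 7.7 / 0.31 = 24.8 years

24.8 years


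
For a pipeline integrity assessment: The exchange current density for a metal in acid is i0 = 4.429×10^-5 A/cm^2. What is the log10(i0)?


i0 = 4.429×10^-5 A/cm^2
log10(i0) = -4.354

-4.354


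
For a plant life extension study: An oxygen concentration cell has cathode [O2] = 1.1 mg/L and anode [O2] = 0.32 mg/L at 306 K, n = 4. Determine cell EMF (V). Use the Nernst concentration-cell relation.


Apply the Nernst concentration-cell relation: E = (RT/nF)*ln(C_cathode/C_anode)
RT/nF = 8.314*306/(4*96485) = 0.00659192 V
ln(1.1/0.32) = 1.23474
E = 0.00659192 * 1.23474 = 0.00814 V

0.00814 V


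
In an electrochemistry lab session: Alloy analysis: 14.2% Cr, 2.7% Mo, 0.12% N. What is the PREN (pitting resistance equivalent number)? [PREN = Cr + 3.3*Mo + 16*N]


Apply the PREN formula: PREN = Cr + 3.3*Mo + 16*N
PREN = 14.2 + 3.3*2.7 + 16*0.12
PREN = 14.2 + 8.91 + 1.92 = 25.03

25.03


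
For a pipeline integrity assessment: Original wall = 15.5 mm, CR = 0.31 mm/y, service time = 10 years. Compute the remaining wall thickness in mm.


Remaining wall = original − CR × time
t = 15.5 − 0.31*10 = 15.5 − 3.1 = 12.4 mm

12.4 mm


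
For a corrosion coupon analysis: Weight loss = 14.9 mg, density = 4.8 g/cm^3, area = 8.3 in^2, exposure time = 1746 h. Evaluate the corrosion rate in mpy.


Apply the mpy weight-loss relation: CR = 534 * W / (D * A * T)
Numerator: 534 * 14.9 = 7956.6
Denominator: 4.8 * 8.3 * 1746 = 69560.64
CR = 7956.6 / 69560.64 = 0.114 mpy

0.114 mpy


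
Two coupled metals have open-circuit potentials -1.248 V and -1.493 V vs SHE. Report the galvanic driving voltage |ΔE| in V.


Driving voltage is the absolute potential difference.
|ΔE| = |-1.248 − (-1.493)| = 0.245 V

0.245 V


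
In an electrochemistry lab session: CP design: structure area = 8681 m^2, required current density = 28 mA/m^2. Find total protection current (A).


I = area * current density, then convert mA → A (÷1000)
I = 8681 * 28 / 1000 = 243.07 A

243.07 A


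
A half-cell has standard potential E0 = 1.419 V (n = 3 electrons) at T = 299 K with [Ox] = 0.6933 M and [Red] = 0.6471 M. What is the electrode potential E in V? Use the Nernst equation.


Apply the Nernst equation: E = E0 + (RT/nF)*ln([Ox]/[Red])
Step 1: RT/nF = 8.314*299/(3*96485) = 0.00858816 V
Step 2: [Ox]/[Red] = 0.6933/0.6471 = 1.071395
Step 3: ln(1.071395) = 0.068962
Step 4: correction = 0.00858816 * 0.068962 = 0.0006 V
E = 1.419 + 0.0006 = 1.4196 V

1.4196 V


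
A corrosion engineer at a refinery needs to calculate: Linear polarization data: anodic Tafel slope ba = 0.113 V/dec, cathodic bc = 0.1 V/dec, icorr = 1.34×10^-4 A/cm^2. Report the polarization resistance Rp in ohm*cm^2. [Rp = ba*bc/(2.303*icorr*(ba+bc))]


Apply the Stern-Geary equation: Rp = ba*bc / (2.303*icorr*(ba+bc))
ba*bc = 0.113*0.1 = 0.0113
ba+bc = 0.213; 2.303*icorr*(ba+bc) = 2.303*1.34×10^-4*0.213 = 6.5732226×10^-5
Rp = 0.0113 / 6.5732226×10^-5 = 171.91 ohm*cm^2

171.91 ohm*cm^2


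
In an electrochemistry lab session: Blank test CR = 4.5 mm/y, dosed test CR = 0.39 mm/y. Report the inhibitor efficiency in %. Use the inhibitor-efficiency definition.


Apply the inhibitor-efficiency definition: IE = (CR_blank − CR_inh)/CR_blank × 100
IE = (4.5 − 0.39) / 4.5 × 100
IE = 4.11 / 4.5 × 100 = 91.3 %

91.3 %


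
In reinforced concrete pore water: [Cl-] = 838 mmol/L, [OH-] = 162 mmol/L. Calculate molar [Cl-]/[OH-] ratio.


Threshold parameter = [Cl-] / [OH-] (molar basis; both in mmol/L, so units cancel)
Ratio = 838 / 162 = 5.17

5.17


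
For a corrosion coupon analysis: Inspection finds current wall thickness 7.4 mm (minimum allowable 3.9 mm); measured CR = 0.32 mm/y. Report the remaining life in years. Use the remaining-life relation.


Apply the remaining-life relation: RL = (t_current − t_min) / CR
RL = (7.4 − 3.9) / 0.32 = 3.5 / 0.32 = 10.9 years

10.9 years
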